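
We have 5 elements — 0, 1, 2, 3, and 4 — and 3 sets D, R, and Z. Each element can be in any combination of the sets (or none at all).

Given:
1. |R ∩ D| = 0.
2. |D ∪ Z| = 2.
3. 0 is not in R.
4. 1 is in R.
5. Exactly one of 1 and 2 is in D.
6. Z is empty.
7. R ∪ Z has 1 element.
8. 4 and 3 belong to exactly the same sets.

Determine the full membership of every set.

D = {0, 2}; R = {1}; Z = {}

From (3): 0 ∉ R.
From (4): 1 ∈ R.
(6): Z already has 0, so the rest are out.
Suppose 0 ∉ D: no assignment then satisfies all the clues, so 0 ∈ D.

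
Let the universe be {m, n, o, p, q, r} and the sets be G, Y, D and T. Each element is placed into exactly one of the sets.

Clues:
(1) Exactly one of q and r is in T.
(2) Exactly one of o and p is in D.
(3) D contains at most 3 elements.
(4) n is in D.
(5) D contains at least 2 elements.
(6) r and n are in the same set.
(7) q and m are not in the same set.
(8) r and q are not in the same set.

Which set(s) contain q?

q: T

From (4): n ∈ D.
(6): r matches n: r ∉ G.
(6): r matches n: r ∉ Y.
(6): r matches n: r ∈ D.
(8): q ∉ D.
(1) (exactly one): q ∈ T.
(7): m ∉ T.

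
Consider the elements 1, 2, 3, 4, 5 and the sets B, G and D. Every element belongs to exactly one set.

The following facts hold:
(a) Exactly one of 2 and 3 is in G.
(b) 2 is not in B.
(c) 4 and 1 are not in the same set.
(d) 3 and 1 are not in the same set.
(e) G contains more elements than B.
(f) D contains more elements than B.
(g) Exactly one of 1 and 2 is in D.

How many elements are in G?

2

From (b): 2 ∉ B.
Suppose 1 ∈ G: no assignment then satisfies all the clues, so 1 ∉ G.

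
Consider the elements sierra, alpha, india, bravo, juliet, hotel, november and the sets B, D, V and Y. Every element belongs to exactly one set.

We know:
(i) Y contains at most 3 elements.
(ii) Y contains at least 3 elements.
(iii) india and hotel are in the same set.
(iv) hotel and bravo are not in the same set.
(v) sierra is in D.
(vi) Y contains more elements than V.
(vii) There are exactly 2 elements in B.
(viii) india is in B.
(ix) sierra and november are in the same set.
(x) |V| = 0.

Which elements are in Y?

From (v): sierra ∈ D.
From (viii): india ∈ B.
(iii): hotel matches india: hotel ∈ B.
(iv): bravo ∉ B.
(vii): B already has 2, so the rest are out.
(ix): november matches sierra: november ∈ D.
(x): V already has 0, so the rest are out.
(ii): only 3 candidates remain for Y, so all are in.

Y = {alpha, bravo, juliet}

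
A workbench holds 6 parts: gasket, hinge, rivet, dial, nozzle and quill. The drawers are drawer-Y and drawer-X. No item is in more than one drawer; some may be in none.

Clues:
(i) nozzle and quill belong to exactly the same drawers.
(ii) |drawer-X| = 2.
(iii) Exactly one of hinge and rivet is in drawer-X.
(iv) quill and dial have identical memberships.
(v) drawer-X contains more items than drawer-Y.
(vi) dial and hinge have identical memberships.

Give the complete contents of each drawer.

drawer-Y = {}; drawer-X = {gasket, rivet}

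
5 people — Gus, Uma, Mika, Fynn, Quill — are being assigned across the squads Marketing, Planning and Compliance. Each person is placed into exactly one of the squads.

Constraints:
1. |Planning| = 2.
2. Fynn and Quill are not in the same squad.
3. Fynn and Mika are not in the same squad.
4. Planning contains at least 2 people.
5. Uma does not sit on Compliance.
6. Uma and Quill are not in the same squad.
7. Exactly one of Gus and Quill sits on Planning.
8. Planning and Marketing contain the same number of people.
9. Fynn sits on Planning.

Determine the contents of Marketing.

From (5): Uma ∉ Compliance.
From (9): Fynn ∈ Planning.
(2): Quill ∉ Planning.
(3): Mika ∉ Planning.
(7) (exactly one): Gus ∈ Planning.
(1): Planning already has 2, so the rest are out.
Only one squad left: Uma ∈ Marketing.
(6): Quill ∉ Marketing.
Only one squad left: Quill ∈ Compliance.
Suppose Mika ∉ Marketing: no assignment then satisfies all the clues, so Mika ∈ Marketing.

Marketing = {Mika, Uma}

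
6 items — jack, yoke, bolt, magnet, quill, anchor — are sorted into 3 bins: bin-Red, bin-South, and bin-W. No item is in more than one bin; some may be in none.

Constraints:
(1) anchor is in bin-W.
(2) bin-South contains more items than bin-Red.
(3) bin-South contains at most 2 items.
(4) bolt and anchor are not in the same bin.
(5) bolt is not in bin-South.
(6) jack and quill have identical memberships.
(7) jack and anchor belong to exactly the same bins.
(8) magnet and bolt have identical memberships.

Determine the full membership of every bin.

From (1): anchor ∈ bin-W.
From (5): bolt ∉ bin-South.
(4): bolt ∉ bin-W.
(7): jack matches anchor: jack ∉ bin-Red.
(7): jack matches anchor: jack ∉ bin-South.
(7): jack matches anchor: jack ∈ bin-W.
(8): magnet matches bolt: magnet ∉ bin-South.
(8): magnet matches bolt: magnet ∉ bin-W.
(6): quill matches jack: quill ∉ bin-Red.
(6): quill matches jack: quill ∉ bin-South.
(6): quill matches jack: quill ∈ bin-W.
Suppose yoke ∈ bin-Red: no assignment then satisfies all the clues, so yoke ∉ bin-Red.

bin-Red = {}; bin-South = {yoke}; bin-W = {anchor, jack, quill}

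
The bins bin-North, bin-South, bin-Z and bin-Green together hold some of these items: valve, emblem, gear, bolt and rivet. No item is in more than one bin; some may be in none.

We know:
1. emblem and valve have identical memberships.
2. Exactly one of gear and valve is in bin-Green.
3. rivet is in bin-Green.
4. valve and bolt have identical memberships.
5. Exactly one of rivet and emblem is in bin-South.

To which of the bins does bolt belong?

From (3): rivet ∈ bin-Green.
(5) (exactly one): emblem ∈ bin-South.
(1): valve matches emblem: valve ∉ bin-North.
(1): valve matches emblem: valve ∈ bin-South.
(2) (exactly one): gear ∈ bin-Green.
(4): bolt matches valve: bolt ∉ bin-North.
(4): bolt matches valve: bolt ∈ bin-South.

bolt: bin-South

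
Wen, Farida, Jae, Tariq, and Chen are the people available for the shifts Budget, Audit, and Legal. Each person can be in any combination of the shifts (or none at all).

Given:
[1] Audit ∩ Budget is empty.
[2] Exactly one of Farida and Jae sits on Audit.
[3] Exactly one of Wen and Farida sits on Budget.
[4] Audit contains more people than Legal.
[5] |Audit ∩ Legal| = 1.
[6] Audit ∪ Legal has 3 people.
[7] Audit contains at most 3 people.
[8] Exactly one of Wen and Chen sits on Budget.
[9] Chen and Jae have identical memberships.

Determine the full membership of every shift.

Budget = {Wen}; Audit = {Chen, Jae, Tariq}; Legal = {Tariq}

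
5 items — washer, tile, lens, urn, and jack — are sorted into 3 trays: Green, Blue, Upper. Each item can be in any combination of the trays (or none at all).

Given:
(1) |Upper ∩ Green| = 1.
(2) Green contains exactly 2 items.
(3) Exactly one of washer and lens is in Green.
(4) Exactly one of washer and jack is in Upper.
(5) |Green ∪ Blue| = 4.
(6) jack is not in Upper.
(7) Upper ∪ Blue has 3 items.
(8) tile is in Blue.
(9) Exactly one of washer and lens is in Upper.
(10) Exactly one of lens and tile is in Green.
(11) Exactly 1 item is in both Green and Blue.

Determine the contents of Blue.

Blue = {tile, urn, washer}

From (6): jack ∉ Upper.
From (8): tile ∈ Blue.
(4) (exactly one): washer ∈ Upper.
(9) (exactly one): lens ∉ Upper.
Suppose washer ∉ Blue: no assignment then satisfies all the clues, so washer ∈ Blue.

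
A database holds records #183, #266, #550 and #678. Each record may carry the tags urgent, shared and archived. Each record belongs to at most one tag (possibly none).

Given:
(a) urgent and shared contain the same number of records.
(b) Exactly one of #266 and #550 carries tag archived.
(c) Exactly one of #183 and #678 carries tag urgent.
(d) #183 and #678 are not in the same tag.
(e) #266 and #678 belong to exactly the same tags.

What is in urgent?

urgent = {#183}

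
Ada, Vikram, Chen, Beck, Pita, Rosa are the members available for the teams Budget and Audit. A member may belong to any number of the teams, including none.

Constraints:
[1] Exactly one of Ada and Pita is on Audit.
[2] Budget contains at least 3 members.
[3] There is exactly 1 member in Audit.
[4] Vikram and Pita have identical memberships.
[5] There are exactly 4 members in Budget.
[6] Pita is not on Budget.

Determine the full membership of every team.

Budget = {Ada, Beck, Chen, Rosa}; Audit = {Ada}

From (6): Pita ∉ Budget.
(4): Vikram matches Pita: Vikram ∉ Budget.
(5): only 4 candidates remain for Budget, so all are in.
Suppose Ada ∉ Audit: no assignment then satisfies all the clues, so Ada ∈ Audit.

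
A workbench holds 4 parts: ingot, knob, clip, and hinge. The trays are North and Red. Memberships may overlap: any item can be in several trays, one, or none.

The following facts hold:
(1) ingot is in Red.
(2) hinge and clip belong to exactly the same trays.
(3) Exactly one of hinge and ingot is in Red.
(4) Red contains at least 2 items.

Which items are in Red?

Red = {ingot, knob}

From (1): ingot ∈ Red.
(3) (exactly one): hinge ∉ Red.
(2): clip matches hinge: clip ∉ Red.
(4): only 2 candidates remain for Red, so all are in.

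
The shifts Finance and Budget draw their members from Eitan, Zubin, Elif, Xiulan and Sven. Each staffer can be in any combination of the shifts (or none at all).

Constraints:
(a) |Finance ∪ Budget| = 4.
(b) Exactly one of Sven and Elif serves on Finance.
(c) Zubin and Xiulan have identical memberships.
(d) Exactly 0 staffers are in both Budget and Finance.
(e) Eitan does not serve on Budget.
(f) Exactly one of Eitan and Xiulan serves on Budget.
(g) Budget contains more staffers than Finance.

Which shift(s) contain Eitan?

From (e): Eitan ∉ Budget.
(f) (exactly one): Xiulan ∈ Budget.
(c): Zubin matches Xiulan: Zubin ∈ Budget.
Suppose Eitan ∈ Finance: no assignment then satisfies all the clues, so Eitan ∉ Finance.

Eitan: none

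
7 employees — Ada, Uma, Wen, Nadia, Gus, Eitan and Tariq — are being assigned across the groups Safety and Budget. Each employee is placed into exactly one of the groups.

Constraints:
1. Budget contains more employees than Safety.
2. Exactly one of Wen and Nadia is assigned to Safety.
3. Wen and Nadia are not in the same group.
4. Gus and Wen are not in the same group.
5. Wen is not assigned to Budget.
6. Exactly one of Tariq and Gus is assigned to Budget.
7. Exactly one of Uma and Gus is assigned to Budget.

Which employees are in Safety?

Safety = {Tariq, Uma, Wen}

From (5): Wen ∉ Budget.
Only one group left: Wen ∈ Safety.
(2) (exactly one): Nadia ∉ Safety.
(4): Gus ∉ Safety.
Only one group left: Nadia ∈ Budget.
Only one group left: Gus ∈ Budget.
(6) (exactly one): Tariq ∉ Budget.
(7) (exactly one): Uma ∉ Budget.
Only one group left: Uma ∈ Safety.
Only one group left: Tariq ∈ Safety.
Suppose Ada ∈ Safety: no assignment then satisfies all the clues, so Ada ∉ Safety.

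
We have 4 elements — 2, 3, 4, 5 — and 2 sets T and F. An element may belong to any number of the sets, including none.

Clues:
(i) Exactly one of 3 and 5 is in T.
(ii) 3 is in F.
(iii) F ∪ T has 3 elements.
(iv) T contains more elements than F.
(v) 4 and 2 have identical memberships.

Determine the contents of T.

T = {2, 3, 4}

From (ii): 3 ∈ F.
Suppose 2 ∉ T: no assignment then satisfies all the clues, so 2 ∈ T.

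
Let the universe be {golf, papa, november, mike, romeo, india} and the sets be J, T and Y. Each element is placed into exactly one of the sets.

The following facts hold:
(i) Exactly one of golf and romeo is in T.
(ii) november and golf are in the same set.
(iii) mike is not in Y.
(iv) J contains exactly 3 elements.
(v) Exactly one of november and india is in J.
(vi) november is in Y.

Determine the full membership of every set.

From (iii): mike ∉ Y.
From (vi): november ∈ Y.
(ii): golf matches november: golf ∉ J.
(ii): golf matches november: golf ∉ T.
(ii): golf matches november: golf ∈ Y.
(v) (exactly one): india ∈ J.
(i) (exactly one): romeo ∈ T.
(iv): only 3 candidates remain for J, so all are in.

J = {india, mike, papa}; T = {romeo}; Y = {golf, november}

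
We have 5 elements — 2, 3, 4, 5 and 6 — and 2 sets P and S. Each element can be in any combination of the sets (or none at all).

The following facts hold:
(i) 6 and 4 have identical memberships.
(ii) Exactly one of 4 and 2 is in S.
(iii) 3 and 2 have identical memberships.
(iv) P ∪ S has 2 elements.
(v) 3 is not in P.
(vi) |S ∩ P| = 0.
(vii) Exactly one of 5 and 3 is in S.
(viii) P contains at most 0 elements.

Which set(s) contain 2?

From (v): 3 ∉ P.
(iii): 2 matches 3: 2 ∉ P.
(viii): P already has 0, so the rest are out.
Suppose 2 ∉ S: no assignment then satisfies all the clues, so 2 ∈ S.

2: S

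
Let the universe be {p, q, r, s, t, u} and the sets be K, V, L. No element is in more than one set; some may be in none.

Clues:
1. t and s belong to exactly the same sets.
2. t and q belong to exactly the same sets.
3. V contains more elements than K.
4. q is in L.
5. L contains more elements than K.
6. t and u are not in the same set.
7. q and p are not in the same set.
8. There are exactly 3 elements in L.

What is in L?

From (4): q ∈ L.
(2): t matches q: t ∉ K.
(2): t matches q: t ∉ V.
(2): t matches q: t ∈ L.
(6): u ∉ L.
(7): p ∉ L.
(1): s matches t: s ∉ K.
(1): s matches t: s ∉ V.
(1): s matches t: s ∈ L.
(8): L already has 3, so the rest are out.

L = {q, s, t}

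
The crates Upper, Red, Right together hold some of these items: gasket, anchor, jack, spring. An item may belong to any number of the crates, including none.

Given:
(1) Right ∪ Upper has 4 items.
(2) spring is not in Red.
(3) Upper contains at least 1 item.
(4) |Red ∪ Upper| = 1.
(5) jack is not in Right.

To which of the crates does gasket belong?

gasket: Right

From (2): spring ∉ Red.
From (5): jack ∉ Right.
Suppose gasket ∈ Upper: no assignment then satisfies all the clues, so gasket ∉ Upper.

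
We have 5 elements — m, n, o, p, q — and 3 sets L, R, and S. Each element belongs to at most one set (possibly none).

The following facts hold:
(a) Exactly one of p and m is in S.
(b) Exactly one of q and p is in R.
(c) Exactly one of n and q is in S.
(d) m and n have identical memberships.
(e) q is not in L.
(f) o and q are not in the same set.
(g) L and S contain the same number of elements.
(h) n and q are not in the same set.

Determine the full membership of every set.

L = {o, p}; R = {q}; S = {m, n}

From (e): q ∉ L.
Suppose m ∈ L: no assignment then satisfies all the clues, so m ∉ L.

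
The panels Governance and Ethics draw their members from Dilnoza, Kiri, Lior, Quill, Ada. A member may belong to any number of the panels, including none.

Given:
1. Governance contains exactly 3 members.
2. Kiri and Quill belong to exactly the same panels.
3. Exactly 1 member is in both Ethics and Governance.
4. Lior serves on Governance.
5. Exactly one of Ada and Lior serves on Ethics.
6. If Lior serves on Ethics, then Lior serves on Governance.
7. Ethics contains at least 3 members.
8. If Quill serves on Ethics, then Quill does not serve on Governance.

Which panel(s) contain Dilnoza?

Dilnoza: Governance

From (4): Lior ∈ Governance.
Suppose Dilnoza ∉ Governance: no assignment then satisfies all the clues, so Dilnoza ∈ Governance.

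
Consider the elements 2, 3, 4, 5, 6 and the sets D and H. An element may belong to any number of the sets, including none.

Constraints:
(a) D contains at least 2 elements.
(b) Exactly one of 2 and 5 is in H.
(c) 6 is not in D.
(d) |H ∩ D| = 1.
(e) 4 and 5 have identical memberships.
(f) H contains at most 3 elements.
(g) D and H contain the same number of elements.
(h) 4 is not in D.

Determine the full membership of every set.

From (c): 6 ∉ D.
From (h): 4 ∉ D.
(e): 5 matches 4: 5 ∉ D.
(a): only 2 candidates remain for D, so all are in.
Suppose 2 ∉ H: no assignment then satisfies all the clues, so 2 ∈ H.

D = {2, 3}; H = {2, 6}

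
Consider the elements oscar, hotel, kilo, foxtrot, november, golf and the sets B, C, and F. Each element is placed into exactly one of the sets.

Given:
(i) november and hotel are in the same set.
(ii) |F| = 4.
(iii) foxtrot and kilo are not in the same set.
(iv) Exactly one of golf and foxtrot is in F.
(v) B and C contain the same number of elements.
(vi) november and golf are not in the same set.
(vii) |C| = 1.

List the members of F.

F = {foxtrot, hotel, november, oscar}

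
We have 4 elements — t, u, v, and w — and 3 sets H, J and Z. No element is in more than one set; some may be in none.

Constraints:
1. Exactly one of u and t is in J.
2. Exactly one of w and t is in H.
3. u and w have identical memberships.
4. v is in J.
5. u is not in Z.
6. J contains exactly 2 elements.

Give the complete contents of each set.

H = {u, w}; J = {t, v}; Z = {}

From (4): v ∈ J.
From (5): u ∉ Z.
(3): w matches u: w ∉ Z.
Suppose t ∈ H: no assignment then satisfies all the clues, so t ∉ H.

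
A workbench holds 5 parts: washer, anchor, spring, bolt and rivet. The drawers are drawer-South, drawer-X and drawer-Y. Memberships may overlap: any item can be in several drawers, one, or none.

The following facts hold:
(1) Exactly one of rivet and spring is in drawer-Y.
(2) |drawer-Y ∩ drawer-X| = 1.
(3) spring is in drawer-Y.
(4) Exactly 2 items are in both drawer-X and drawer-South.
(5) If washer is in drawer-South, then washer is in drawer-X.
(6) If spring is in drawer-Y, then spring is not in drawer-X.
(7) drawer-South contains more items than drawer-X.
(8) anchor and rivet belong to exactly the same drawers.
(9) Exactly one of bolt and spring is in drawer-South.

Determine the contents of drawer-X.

drawer-X = {bolt, washer}

From (3): spring ∈ drawer-Y.
(1) (exactly one): rivet ∉ drawer-Y.
(6): spring ∉ drawer-X.
(8): anchor matches rivet: anchor ∉ drawer-Y.
Suppose washer ∉ drawer-X: no assignment then satisfies all the clues, so washer ∈ drawer-X.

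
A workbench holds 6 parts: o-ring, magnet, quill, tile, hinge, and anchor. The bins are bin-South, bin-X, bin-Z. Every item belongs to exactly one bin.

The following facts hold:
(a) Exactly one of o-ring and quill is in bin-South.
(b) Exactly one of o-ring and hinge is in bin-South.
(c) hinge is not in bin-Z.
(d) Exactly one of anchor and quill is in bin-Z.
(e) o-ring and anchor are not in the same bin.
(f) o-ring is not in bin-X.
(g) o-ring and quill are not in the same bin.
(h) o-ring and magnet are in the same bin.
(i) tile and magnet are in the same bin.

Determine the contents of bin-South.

bin-South = {magnet, o-ring, tile}

From (c): hinge ∉ bin-Z.
From (f): o-ring ∉ bin-X.
(h): magnet matches o-ring: magnet ∉ bin-X.
(i): tile matches magnet: tile ∉ bin-X.
Suppose o-ring ∉ bin-South: no assignment then satisfies all the clues, so o-ring ∈ bin-South.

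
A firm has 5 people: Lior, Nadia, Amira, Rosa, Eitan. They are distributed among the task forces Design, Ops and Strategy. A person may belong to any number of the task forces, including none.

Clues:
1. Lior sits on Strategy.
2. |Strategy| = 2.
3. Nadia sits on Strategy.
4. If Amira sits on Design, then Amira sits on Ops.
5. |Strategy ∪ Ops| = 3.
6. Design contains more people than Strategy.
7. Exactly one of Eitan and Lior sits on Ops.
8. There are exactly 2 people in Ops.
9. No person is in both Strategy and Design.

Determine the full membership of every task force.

Design = {Amira, Eitan, Rosa}; Ops = {Amira, Lior}; Strategy = {Lior, Nadia}

From (1): Lior ∈ Strategy.
From (3): Nadia ∈ Strategy.
(2): Strategy already has 2, so the rest are out.
(9) (disjoint): Lior ∉ Design.
(9) (disjoint): Nadia ∉ Design.
Suppose Lior ∉ Ops: no assignment then satisfies all the clues, so Lior ∈ Ops.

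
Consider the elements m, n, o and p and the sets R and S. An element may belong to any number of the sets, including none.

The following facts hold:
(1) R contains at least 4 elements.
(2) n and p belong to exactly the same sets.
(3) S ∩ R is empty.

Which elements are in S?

S = {}

(1): only 4 candidates remain for R, so all are in.
(3) (disjoint): m ∉ S.
(3) (disjoint): n ∉ S.
(3) (disjoint): o ∉ S.
(3) (disjoint): p ∉ S.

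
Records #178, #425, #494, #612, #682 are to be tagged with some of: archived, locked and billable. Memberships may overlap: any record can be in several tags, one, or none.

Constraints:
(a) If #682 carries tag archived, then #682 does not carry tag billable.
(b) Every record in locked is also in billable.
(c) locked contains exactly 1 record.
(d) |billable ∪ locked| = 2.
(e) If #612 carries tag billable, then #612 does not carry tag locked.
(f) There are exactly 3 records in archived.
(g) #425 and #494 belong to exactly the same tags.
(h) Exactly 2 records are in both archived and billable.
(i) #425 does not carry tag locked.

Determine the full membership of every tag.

archived = {#178, #612, #682}; locked = {#178}; billable = {#178, #612}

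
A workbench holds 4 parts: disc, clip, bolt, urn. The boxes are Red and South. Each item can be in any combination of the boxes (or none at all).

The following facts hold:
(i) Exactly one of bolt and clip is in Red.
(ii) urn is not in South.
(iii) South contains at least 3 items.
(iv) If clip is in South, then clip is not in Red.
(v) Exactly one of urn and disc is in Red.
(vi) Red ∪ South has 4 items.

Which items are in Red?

Red = {bolt, urn}

From (ii): urn ∉ South.
(iii): only 3 candidates remain for South, so all are in.
(iv): clip ∉ Red.
(i) (exactly one): bolt ∈ Red.
Suppose disc ∈ Red: no assignment then satisfies all the clues, so disc ∉ Red.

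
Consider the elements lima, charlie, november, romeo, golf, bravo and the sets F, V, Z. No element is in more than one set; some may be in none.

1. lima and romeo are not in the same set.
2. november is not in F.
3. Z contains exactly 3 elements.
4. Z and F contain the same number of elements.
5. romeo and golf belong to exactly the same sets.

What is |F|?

From (2): november ∉ F.
Suppose lima ∈ V: no assignment then satisfies all the clues, so lima ∉ V.

3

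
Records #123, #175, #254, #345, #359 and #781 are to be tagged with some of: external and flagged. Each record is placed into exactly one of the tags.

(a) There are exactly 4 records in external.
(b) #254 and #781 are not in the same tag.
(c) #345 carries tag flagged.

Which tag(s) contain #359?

From (c): #345 ∈ flagged.
Suppose #359 ∉ external: no assignment then satisfies all the clues, so #359 ∈ external.

#359: external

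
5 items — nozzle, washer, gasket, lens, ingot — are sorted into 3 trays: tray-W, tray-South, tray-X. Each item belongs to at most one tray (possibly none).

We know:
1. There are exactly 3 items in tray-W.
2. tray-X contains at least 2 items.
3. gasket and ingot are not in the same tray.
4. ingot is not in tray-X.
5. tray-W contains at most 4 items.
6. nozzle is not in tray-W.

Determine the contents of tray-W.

tray-W = {ingot, lens, washer}

From (4): ingot ∉ tray-X.
From (6): nozzle ∉ tray-W.
Suppose washer ∉ tray-W: no assignment then satisfies all the clues, so washer ∈ tray-W.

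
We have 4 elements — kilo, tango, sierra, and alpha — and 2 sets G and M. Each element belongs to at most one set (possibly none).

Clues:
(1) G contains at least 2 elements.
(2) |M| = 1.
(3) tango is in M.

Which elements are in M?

From (3): tango ∈ M.
(2): M already has 1, so the rest are out.

M = {tango}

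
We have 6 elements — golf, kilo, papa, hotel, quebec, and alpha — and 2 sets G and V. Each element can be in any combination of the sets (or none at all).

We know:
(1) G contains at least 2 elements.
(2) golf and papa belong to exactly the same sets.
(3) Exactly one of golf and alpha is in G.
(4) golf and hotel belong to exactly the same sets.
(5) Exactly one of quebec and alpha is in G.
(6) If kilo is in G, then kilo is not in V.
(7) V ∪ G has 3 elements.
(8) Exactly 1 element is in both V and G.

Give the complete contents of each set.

G = {alpha, kilo}; V = {alpha, quebec}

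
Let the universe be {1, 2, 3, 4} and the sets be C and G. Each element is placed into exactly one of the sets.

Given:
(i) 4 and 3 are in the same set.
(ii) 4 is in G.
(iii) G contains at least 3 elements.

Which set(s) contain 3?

From (ii): 4 ∈ G.
(i): 3 matches 4: 3 ∉ C.
(i): 3 matches 4: 3 ∈ G.

3: G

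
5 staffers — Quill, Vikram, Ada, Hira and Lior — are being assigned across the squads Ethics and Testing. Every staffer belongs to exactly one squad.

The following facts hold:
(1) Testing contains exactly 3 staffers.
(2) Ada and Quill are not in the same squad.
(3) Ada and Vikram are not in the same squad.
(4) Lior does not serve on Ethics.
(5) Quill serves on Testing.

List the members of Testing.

Testing = {Lior, Quill, Vikram}

From (4): Lior ∉ Ethics.
From (5): Quill ∈ Testing.
(2): Ada ∉ Testing.
Only one squad left: Ada ∈ Ethics.
Only one squad left: Lior ∈ Testing.
(3): Vikram ∉ Ethics.
Only one squad left: Vikram ∈ Testing.
(1): Testing already has 3, so the rest are out.
Only one squad left: Hira ∈ Ethics.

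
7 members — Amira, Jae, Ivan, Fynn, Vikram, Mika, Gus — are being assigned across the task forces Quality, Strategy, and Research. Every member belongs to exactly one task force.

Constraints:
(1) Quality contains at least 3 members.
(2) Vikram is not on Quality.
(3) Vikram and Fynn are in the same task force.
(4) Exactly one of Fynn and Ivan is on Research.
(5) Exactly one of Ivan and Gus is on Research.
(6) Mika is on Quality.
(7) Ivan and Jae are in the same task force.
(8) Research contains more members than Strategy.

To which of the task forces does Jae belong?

Jae: Quality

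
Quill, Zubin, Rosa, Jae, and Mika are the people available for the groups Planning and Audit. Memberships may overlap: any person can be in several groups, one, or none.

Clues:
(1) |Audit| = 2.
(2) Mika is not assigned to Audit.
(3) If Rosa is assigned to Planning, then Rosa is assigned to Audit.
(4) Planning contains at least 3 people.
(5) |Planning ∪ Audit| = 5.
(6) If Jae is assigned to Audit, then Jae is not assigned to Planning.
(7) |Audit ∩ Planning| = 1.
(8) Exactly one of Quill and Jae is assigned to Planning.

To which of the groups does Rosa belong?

Rosa: Audit, Planning

From (2): Mika ∉ Audit.
Suppose Rosa ∉ Planning: no assignment then satisfies all the clues, so Rosa ∈ Planning.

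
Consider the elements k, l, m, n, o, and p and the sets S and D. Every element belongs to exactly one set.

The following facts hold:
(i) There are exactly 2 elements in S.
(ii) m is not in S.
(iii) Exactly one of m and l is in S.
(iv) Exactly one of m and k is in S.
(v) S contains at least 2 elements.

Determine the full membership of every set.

S = {k, l}; D = {m, n, o, p}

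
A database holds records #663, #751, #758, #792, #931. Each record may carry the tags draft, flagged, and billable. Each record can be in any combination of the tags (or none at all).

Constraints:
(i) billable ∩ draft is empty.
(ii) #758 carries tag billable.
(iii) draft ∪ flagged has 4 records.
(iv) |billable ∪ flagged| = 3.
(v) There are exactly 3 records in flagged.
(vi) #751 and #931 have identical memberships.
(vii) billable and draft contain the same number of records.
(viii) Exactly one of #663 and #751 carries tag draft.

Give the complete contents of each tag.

draft = {#663}; flagged = {#751, #758, #931}; billable = {#758}

From (ii): #758 ∈ billable.
(i) (disjoint): #758 ∉ draft.
Suppose #663 ∉ draft: no assignment then satisfies all the clues, so #663 ∈ draft.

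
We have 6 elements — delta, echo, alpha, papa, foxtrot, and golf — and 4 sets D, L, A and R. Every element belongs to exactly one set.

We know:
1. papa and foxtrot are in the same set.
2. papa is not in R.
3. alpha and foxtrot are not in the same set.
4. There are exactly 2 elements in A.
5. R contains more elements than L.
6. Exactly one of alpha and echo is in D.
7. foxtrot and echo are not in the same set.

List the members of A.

A = {foxtrot, papa}

From (2): papa ∉ R.
(1): foxtrot matches papa: foxtrot ∉ R.
Suppose delta ∈ A: no assignment then satisfies all the clues, so delta ∉ A.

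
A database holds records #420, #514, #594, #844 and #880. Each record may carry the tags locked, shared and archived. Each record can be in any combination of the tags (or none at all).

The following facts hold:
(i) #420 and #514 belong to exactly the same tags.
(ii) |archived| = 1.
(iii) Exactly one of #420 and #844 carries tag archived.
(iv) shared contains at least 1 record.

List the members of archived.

archived = {#844}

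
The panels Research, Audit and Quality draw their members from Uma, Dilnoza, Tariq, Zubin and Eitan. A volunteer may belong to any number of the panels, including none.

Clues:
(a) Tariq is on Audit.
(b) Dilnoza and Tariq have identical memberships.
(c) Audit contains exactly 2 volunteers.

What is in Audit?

From (a): Tariq ∈ Audit.
(b): Dilnoza matches Tariq: Dilnoza ∈ Audit.
(c): Audit already has 2, so the rest are out.

Audit = {Dilnoza, Tariq}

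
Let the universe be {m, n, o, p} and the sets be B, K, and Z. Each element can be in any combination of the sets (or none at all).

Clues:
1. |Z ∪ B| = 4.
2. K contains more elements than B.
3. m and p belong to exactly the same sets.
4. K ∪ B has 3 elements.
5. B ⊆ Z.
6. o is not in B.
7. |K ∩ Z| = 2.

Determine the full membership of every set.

B = {n}; K = {m, p}; Z = {m, n, o, p}

From (6): o ∉ B.
Suppose m ∈ B: no assignment then satisfies all the clues, so m ∉ B.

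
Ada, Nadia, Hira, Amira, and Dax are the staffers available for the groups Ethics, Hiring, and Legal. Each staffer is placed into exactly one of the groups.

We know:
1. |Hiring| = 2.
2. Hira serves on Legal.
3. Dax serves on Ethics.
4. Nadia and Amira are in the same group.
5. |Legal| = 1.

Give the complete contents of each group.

Ethics = {Ada, Dax}; Hiring = {Amira, Nadia}; Legal = {Hira}

From (2): Hira ∈ Legal.
From (3): Dax ∈ Ethics.
(5): Legal already has 1, so the rest are out.
Suppose Ada ∉ Ethics: no assignment then satisfies all the clues, so Ada ∈ Ethics.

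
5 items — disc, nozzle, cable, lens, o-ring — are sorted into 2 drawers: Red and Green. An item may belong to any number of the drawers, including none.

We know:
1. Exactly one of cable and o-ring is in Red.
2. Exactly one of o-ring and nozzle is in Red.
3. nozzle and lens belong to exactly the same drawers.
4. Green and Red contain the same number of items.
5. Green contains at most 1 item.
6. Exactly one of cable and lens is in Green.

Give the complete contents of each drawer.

Red = {o-ring}; Green = {cable}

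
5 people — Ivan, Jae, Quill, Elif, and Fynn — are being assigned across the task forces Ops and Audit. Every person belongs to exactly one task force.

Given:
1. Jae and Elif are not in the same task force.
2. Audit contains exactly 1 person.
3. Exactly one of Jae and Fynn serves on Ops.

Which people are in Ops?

Ops = {Elif, Fynn, Ivan, Quill}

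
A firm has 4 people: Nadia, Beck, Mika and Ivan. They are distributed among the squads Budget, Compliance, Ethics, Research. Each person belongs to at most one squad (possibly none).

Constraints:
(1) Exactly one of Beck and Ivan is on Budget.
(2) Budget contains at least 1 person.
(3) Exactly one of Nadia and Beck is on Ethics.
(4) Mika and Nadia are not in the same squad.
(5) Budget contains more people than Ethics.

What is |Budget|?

2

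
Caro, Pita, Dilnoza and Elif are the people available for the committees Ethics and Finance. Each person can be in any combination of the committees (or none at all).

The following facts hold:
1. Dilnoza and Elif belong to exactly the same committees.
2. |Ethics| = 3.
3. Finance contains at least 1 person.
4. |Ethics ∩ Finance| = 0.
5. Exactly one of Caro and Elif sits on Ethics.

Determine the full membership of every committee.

Ethics = {Dilnoza, Elif, Pita}; Finance = {Caro}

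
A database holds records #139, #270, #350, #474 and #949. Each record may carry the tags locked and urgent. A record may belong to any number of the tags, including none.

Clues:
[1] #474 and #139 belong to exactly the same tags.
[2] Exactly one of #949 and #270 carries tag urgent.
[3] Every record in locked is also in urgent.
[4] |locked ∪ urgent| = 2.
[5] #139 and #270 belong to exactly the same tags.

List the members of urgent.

urgent = {#350, #949}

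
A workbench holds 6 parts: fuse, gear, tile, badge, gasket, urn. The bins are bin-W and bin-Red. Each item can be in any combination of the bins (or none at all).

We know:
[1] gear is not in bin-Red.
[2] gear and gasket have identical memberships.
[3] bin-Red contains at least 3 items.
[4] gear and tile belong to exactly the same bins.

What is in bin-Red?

From (1): gear ∉ bin-Red.
(2): gasket matches gear: gasket ∉ bin-Red.
(4): tile matches gear: tile ∉ bin-Red.
(3): only 3 candidates remain for bin-Red, so all are in.

bin-Red = {badge, fuse, urn}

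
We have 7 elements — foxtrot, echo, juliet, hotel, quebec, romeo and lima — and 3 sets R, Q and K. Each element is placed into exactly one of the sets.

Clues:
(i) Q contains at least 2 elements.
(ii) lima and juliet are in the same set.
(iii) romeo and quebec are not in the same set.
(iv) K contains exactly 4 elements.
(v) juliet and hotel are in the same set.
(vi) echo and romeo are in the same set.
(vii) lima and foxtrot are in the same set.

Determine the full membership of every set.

R = {quebec}; Q = {echo, romeo}; K = {foxtrot, hotel, juliet, lima}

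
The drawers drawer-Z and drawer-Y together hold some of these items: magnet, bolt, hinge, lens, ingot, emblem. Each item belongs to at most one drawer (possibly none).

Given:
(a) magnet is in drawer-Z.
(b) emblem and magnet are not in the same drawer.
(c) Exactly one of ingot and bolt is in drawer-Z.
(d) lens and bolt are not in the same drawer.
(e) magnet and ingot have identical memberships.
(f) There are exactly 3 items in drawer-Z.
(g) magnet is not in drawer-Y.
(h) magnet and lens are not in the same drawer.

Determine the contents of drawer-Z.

From (a): magnet ∈ drawer-Z.
(b): emblem ∉ drawer-Z.
(e): ingot matches magnet: ingot ∈ drawer-Z.
(h): lens ∉ drawer-Z.
(c) (exactly one): bolt ∉ drawer-Z.
(f): only 3 candidates remain for drawer-Z, so all are in.

drawer-Z = {hinge, ingot, magnet}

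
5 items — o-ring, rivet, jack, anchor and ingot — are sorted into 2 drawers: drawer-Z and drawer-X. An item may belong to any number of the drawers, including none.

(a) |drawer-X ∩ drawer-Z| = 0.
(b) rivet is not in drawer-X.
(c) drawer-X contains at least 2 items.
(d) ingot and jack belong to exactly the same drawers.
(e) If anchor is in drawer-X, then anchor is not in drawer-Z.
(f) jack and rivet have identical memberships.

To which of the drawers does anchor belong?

anchor: drawer-X

From (b): rivet ∉ drawer-X.
(f): jack matches rivet: jack ∉ drawer-X.
(d): ingot matches jack: ingot ∉ drawer-X.
(c): only 2 candidates remain for drawer-X, so all are in.
(e): anchor ∉ drawer-Z.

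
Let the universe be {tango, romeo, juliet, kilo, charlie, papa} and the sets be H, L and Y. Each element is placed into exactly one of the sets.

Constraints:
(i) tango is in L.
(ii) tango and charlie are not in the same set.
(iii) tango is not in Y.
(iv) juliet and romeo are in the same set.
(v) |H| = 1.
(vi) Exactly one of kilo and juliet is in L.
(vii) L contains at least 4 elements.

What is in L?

L = {juliet, papa, romeo, tango}

From (i): tango ∈ L.
(ii): charlie ∉ L.
Suppose romeo ∉ L: no assignment then satisfies all the clues, so romeo ∈ L.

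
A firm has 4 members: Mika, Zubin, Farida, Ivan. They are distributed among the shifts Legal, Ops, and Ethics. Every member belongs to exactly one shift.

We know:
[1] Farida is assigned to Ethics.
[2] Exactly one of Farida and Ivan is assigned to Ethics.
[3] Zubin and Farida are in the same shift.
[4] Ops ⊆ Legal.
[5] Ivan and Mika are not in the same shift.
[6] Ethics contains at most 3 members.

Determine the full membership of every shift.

Legal = {Ivan}; Ops = {}; Ethics = {Farida, Mika, Zubin}

From (1): Farida ∈ Ethics.
(2) (exactly one): Ivan ∉ Ethics.
(3): Zubin matches Farida: Zubin ∉ Legal.
(3): Zubin matches Farida: Zubin ∉ Ops.
(3): Zubin matches Farida: Zubin ∈ Ethics.
Suppose Mika ∈ Legal: no assignment then satisfies all the clues, so Mika ∉ Legal.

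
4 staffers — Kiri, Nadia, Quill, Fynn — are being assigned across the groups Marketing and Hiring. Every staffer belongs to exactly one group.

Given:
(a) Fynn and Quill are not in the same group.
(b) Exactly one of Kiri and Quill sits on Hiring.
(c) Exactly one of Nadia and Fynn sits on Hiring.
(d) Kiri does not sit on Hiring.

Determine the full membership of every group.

From (d): Kiri ∉ Hiring.
(b) (exactly one): Quill ∈ Hiring.
Only one group left: Kiri ∈ Marketing.
(a): Fynn ∉ Hiring.
(c) (exactly one): Nadia ∈ Hiring.
Only one group left: Fynn ∈ Marketing.

Marketing = {Fynn, Kiri}; Hiring = {Nadia, Quill}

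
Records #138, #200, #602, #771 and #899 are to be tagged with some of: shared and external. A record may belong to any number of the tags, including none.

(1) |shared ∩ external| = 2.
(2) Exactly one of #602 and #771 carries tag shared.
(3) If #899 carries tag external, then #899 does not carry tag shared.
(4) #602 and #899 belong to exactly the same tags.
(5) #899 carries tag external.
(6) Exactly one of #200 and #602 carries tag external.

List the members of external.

external = {#138, #602, #771, #899}

From (5): #899 ∈ external.
(3): #899 ∉ shared.
(4): #602 matches #899: #602 ∉ shared.
(4): #602 matches #899: #602 ∈ external.
(6) (exactly one): #200 ∉ external.
(2) (exactly one): #771 ∈ shared.
Suppose #138 ∉ external: no assignment then satisfies all the clues, so #138 ∈ external.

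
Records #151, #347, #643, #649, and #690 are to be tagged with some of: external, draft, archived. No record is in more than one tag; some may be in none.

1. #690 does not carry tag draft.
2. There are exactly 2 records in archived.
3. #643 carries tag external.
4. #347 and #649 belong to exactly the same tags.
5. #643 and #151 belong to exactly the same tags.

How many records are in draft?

0

From (1): #690 ∉ draft.
From (3): #643 ∈ external.
(5): #151 matches #643: #151 ∈ external.
Suppose #347 ∈ external: no assignment then satisfies all the clues, so #347 ∉ external.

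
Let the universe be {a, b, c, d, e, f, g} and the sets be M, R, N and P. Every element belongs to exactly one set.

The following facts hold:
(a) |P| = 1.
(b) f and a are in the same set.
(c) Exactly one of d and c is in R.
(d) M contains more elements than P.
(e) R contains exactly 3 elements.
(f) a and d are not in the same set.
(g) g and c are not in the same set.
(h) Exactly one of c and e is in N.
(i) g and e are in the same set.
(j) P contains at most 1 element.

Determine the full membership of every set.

M = {a, f}; R = {d, e, g}; N = {c}; P = {b}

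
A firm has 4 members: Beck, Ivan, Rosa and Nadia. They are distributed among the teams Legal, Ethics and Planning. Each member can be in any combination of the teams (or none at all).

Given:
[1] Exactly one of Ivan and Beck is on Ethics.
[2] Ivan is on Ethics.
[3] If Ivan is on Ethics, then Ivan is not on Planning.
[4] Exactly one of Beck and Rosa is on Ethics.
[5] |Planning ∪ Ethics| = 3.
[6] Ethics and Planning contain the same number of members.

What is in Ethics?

From (2): Ivan ∈ Ethics.
(1) (exactly one): Beck ∉ Ethics.
(3): Ivan ∉ Planning.
(4) (exactly one): Rosa ∈ Ethics.
Suppose Nadia ∈ Ethics: no assignment then satisfies all the clues, so Nadia ∉ Ethics.

Ethics = {Ivan, Rosa}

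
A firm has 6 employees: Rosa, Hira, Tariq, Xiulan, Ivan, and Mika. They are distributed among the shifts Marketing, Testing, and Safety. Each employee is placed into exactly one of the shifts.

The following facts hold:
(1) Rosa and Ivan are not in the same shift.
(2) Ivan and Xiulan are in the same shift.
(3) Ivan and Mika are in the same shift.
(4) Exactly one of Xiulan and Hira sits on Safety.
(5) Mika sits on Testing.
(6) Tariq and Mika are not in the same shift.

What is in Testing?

From (5): Mika ∈ Testing.
(3): Ivan matches Mika: Ivan ∉ Marketing.
(3): Ivan matches Mika: Ivan ∈ Testing.
(6): Tariq ∉ Testing.
(1): Rosa ∉ Testing.
(2): Xiulan matches Ivan: Xiulan ∉ Marketing.
(2): Xiulan matches Ivan: Xiulan ∈ Testing.
(4) (exactly one): Hira ∈ Safety.

Testing = {Ivan, Mika, Xiulan}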